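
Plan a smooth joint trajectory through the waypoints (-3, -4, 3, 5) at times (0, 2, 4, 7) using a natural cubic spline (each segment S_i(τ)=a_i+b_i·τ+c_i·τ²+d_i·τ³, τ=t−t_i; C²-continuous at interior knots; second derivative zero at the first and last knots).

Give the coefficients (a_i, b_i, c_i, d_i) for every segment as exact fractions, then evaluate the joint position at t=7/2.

Δ: Δ0=-1/2, Δ1=7/2, Δ2=2/3
row 1: diag=8, rhs=24; c'=1/4, d'=3
row 2: denom=10−2·1/4=19/2; d'=(-17−2·3)/(19/2)=-46/19
back: M2=-46/19
back: M1=3−1/4·-46/19=137/38
M: M0=0, M1=137/38, M2=-46/19, M3=0
seg 0: a=-3, c=M0/2=0, d=(M1−M0)/(6·2)=137/456, b=Δ0−h0·(2M0+M1)/6=-97/57
seg 1: a=-4, c=M1/2=137/76, d=(M2−M1)/(6·2)=-229/456, b=Δ1−h1·(2M1+M2)/6=217/114
seg 2: a=3, c=M2/2=-23/19, d=(M3−M2)/(6·3)=23/171, b=Δ2−h2·(2M2+M3)/6=176/57
t_q=7/2 → seg 1, τ=3/2; S=-4+217/114·τ+137/76·τ²+-229/456·τ³=1479/1216

  seg 0: a=-3 b=-97/57 c=0 d=137/456
  seg 1: a=-4 b=217/114 c=137/76 d=-229/456
  seg 2: a=3 b=176/57 c=-23/19 d=23/171
S(7/2) = 1479/1216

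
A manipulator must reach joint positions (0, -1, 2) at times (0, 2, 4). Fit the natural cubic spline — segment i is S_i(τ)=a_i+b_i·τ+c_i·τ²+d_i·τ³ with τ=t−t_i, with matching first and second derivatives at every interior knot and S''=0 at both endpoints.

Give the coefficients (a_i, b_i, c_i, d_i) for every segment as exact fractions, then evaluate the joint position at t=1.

  seg 0: a=0 b=-1 c=0 d=1/8
  seg 1: a=-1 b=1/2 c=3/4 d=-1/8
S(1) = -7/8

Δ: Δ0=-1/2, Δ1=3/2
row 1: diag=8, rhs=12; c'=1/4, d'=3/2
back: M1=3/2
M: M0=0, M1=3/2, M2=0
seg 0: a=0, c=M0/2=0, d=(M1−M0)/(6·2)=1/8, b=Δ0−h0·(2M0+M1)/6=-1
seg 1: a=-1, c=M1/2=3/4, d=(M2−M1)/(6·2)=-1/8, b=Δ1−h1·(2M1+M2)/6=1/2
t_q=1 → seg 0, τ=1; S=0+-1·τ+0·τ²+1/8·τ³=-7/8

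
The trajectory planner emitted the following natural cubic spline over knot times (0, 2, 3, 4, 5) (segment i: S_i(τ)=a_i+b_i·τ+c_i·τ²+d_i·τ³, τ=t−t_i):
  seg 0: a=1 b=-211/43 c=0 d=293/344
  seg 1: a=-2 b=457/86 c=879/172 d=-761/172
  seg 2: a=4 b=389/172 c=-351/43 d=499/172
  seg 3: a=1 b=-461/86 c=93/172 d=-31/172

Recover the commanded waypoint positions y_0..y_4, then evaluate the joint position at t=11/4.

y_0=1 y_1=-2 y_2=4 y_3=1 y_4=-4
S(11/4) = 32953/11008

y_0 = S_0(0) = a_0 = 1
y_1 = S_1(0) = a_1 = -2
y_2 = S_2(0) = a_2 = 4
y_3 = S_3(0) = a_3 = 1
y_4 = S_3(1) = -4
t_q=11/4 is in segment 1 (τ=3/4); S_1(τ)=32953/11008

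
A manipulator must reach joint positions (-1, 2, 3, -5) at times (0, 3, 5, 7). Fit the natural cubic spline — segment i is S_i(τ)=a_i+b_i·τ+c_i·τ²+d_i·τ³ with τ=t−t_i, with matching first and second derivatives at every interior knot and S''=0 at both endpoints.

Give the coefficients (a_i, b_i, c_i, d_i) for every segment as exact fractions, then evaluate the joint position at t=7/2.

Δ: Δ0=1, Δ1=1/2, Δ2=-4
row 1: diag=10, rhs=-3; c'=1/5, d'=-3/10
row 2: denom=8−2·1/5=38/5; d'=(-27−2·-3/10)/(38/5)=-66/19
back: M2=-66/19
back: M1=-3/10−1/5·-66/19=15/38
M: M0=0, M1=15/38, M2=-66/19, M3=0
seg 0: a=-1, c=M0/2=0, d=(M1−M0)/(6·3)=5/228, b=Δ0−h0·(2M0+M1)/6=61/76
seg 1: a=2, c=M1/2=15/76, d=(M2−M1)/(6·2)=-49/152, b=Δ1−h1·(2M1+M2)/6=53/38
seg 2: a=3, c=M2/2=-33/19, d=(M3−M2)/(6·2)=11/38, b=Δ2−h2·(2M2+M3)/6=-32/19
t_q=7/2 → seg 1, τ=1/2; S=2+53/38·τ+15/76·τ²+-49/152·τ³=3291/1216

  seg 0: a=-1 b=61/76 c=0 d=5/228
  seg 1: a=2 b=53/38 c=15/76 d=-49/152
  seg 2: a=3 b=-32/19 c=-33/19 d=11/38
S(7/2) = 3291/1216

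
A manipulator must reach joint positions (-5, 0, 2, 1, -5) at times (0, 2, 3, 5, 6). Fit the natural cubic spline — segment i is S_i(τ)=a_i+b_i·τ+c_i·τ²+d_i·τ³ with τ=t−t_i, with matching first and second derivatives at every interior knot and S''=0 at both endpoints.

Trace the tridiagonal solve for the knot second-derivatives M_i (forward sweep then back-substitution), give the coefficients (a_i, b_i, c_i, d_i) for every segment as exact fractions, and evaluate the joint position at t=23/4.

  seg 0: a=-5 b=163/62 c=0 d=-1/31
  seg 1: a=0 b=139/62 c=-6/31 d=-3/62
  seg 2: a=2 b=53/31 c=-21/62 d=-95/248
  seg 3: a=1 b=-263/62 c=-327/124 d=109/124
S(23/4) = -26141/7936

Δ: Δ0=5/2, Δ1=2, Δ2=-1/2, Δ3=-6
row 1: diag=6, rhs=-3; c'=1/6, d'=-1/2
row 2: denom=6−1·1/6=35/6; d'=(-15−1·-1/2)/(35/6)=-87/35
row 3: denom=6−2·12/35=186/35; d'=(-33−2·-87/35)/(186/35)=-327/62
back: M3=-327/62
back: M2=-87/35−12/35·-327/62=-21/31
back: M1=-1/2−1/6·-21/31=-12/31
M: M0=0, M1=-12/31, M2=-21/31, M3=-327/62, M4=0
seg 0: a=-5, c=M0/2=0, d=(M1−M0)/(6·2)=-1/31, b=Δ0−h0·(2M0+M1)/6=163/62
seg 1: a=0, c=M1/2=-6/31, d=(M2−M1)/(6·1)=-3/62, b=Δ1−h1·(2M1+M2)/6=139/62
seg 2: a=2, c=M2/2=-21/62, d=(M3−M2)/(6·2)=-95/248, b=Δ2−h2·(2M2+M3)/6=53/31
seg 3: a=1, c=M3/2=-327/124, d=(M4−M3)/(6·1)=109/124, b=Δ3−h3·(2M3+M4)/6=-263/62
t_q=23/4 → seg 3, τ=3/4; S=1+-263/62·τ+-327/124·τ²+109/124·τ³=-26141/7936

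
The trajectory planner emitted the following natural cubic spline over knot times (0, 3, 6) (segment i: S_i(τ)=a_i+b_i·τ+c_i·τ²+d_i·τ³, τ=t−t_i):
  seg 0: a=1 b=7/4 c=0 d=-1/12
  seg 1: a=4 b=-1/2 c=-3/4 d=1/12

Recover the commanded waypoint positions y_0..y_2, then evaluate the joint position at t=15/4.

y_0 = S_0(0) = a_0 = 1
y_1 = S_1(0) = a_1 = 4
y_2 = S_1(3) = -2
t_q=15/4 is in segment 1 (τ=3/4); S_1(τ)=829/256

y_0=1 y_1=4 y_2=-2
S(15/4) = 829/256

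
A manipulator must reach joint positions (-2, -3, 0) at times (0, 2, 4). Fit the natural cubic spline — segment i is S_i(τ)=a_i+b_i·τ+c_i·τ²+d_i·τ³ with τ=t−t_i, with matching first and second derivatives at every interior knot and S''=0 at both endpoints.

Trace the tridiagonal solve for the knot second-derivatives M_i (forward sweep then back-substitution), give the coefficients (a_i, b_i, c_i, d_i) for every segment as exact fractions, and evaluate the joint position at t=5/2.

  seg 0: a=-2 b=-1 c=0 d=1/8
  seg 1: a=-3 b=1/2 c=3/4 d=-1/8
S(5/2) = -165/64

Δ: Δ0=-1/2, Δ1=3/2
row 1: diag=8, rhs=12; c'=1/4, d'=3/2
back: M1=3/2
M: M0=0, M1=3/2, M2=0
seg 0: a=-2, c=M0/2=0, d=(M1−M0)/(6·2)=1/8, b=Δ0−h0·(2M0+M1)/6=-1
seg 1: a=-3, c=M1/2=3/4, d=(M2−M1)/(6·2)=-1/8, b=Δ1−h1·(2M1+M2)/6=1/2
t_q=5/2 → seg 1, τ=1/2; S=-3+1/2·τ+3/4·τ²+-1/8·τ³=-165/64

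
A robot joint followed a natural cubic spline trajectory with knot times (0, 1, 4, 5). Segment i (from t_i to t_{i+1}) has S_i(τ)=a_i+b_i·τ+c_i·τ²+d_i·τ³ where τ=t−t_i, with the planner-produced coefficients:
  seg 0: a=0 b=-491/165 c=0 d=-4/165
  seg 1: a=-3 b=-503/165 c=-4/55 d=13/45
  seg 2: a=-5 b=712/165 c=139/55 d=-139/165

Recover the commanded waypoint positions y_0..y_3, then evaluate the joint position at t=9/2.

y_0=0 y_1=-3 y_2=-5 y_3=1
S(9/2) = -1019/440

y_0 = S_0(0) = a_0 = 0
y_1 = S_1(0) = a_1 = -3
y_2 = S_2(0) = a_2 = -5
y_3 = S_2(1) = 1
t_q=9/2 is in segment 2 (τ=1/2); S_2(τ)=-1019/440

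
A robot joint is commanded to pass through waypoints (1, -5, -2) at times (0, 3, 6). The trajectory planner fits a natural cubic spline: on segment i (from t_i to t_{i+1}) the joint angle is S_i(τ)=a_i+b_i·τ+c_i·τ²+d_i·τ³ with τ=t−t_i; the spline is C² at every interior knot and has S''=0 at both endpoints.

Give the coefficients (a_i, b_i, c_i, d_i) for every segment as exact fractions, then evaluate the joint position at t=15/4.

  seg 0: a=1 b=-11/4 c=0 d=1/12
  seg 1: a=-5 b=-1/2 c=3/4 d=-1/12
S(15/4) = -1277/256

Δ: Δ0=-2, Δ1=1
row 1: diag=12, rhs=18; c'=1/4, d'=3/2
back: M1=3/2
M: M0=0, M1=3/2, M2=0
seg 0: a=1, c=M0/2=0, d=(M1−M0)/(6·3)=1/12, b=Δ0−h0·(2M0+M1)/6=-11/4
seg 1: a=-5, c=M1/2=3/4, d=(M2−M1)/(6·3)=-1/12, b=Δ1−h1·(2M1+M2)/6=-1/2
t_q=15/4 → seg 1, τ=3/4; S=-5+-1/2·τ+3/4·τ²+-1/12·τ³=-1277/256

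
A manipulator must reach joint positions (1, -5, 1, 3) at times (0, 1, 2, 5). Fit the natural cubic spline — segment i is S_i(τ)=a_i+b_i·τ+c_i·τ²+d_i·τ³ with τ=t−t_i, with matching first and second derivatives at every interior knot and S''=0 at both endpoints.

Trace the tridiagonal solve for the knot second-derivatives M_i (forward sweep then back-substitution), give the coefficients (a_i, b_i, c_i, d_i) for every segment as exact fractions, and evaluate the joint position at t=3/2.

Δ: Δ0=-6, Δ1=6, Δ2=2/3
row 1: diag=4, rhs=72; c'=1/4, d'=18
row 2: denom=8−1·1/4=31/4; d'=(-32−1·18)/(31/4)=-200/31
back: M2=-200/31
back: M1=18−1/4·-200/31=608/31
M: M0=0, M1=608/31, M2=-200/31, M3=0
seg 0: a=1, c=M0/2=0, d=(M1−M0)/(6·1)=304/93, b=Δ0−h0·(2M0+M1)/6=-862/93
seg 1: a=-5, c=M1/2=304/31, d=(M2−M1)/(6·1)=-404/93, b=Δ1−h1·(2M1+M2)/6=50/93
seg 2: a=1, c=M2/2=-100/31, d=(M3−M2)/(6·3)=100/279, b=Δ2−h2·(2M2+M3)/6=662/93
t_q=3/2 → seg 1, τ=1/2; S=-5+50/93·τ+304/31·τ²+-404/93·τ³=-175/62

  seg 0: a=1 b=-862/93 c=0 d=304/93
  seg 1: a=-5 b=50/93 c=304/31 d=-404/93
  seg 2: a=1 b=662/93 c=-100/31 d=100/279
S(3/2) = -175/62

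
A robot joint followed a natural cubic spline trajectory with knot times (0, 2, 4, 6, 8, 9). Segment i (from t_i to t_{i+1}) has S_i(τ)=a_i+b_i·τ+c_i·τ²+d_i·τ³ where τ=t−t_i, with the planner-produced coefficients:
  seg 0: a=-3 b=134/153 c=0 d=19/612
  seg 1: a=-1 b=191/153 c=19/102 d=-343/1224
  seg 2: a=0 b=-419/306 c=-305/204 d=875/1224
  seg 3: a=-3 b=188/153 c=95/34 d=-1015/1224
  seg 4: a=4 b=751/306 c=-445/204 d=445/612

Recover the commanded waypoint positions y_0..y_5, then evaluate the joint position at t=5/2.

y_0 = S_0(0) = a_0 = -3
y_1 = S_1(0) = a_1 = -1
y_2 = S_2(0) = a_2 = 0
y_3 = S_3(0) = a_3 = -3
y_4 = S_4(0) = a_4 = 4
y_5 = S_4(1) = 5
t_q=5/2 is in segment 1 (τ=1/2); S_1(τ)=-1189/3264

y_0=-3 y_1=-1 y_2=0 y_3=-3 y_4=4 y_5=5
S(5/2) = -1189/3264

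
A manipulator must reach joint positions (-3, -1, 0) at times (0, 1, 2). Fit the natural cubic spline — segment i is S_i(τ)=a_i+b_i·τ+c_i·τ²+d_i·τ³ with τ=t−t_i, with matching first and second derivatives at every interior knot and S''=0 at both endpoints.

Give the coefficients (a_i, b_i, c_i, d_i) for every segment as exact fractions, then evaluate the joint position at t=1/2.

  seg 0: a=-3 b=9/4 c=0 d=-1/4
  seg 1: a=-1 b=3/2 c=-3/4 d=1/4
S(1/2) = -61/32

Δ: Δ0=2, Δ1=1
row 1: diag=4, rhs=-6; c'=1/4, d'=-3/2
back: M1=-3/2
M: M0=0, M1=-3/2, M2=0
seg 0: a=-3, c=M0/2=0, d=(M1−M0)/(6·1)=-1/4, b=Δ0−h0·(2M0+M1)/6=9/4
seg 1: a=-1, c=M1/2=-3/4, d=(M2−M1)/(6·1)=1/4, b=Δ1−h1·(2M1+M2)/6=3/2
t_q=1/2 → seg 0, τ=1/2; S=-3+9/4·τ+0·τ²+-1/4·τ³=-61/32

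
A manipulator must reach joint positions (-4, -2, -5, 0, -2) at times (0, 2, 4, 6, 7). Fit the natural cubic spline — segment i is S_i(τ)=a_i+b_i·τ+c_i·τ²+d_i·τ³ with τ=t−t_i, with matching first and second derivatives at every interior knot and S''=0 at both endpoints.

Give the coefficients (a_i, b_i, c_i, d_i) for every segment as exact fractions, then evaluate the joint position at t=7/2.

Δ: Δ0=1, Δ1=-3/2, Δ2=5/2, Δ3=-2
row 1: diag=8, rhs=-15; c'=1/4, d'=-15/8
row 2: denom=8−2·1/4=15/2; d'=(24−2·-15/8)/(15/2)=37/10
row 3: denom=6−2·4/15=82/15; d'=(-27−2·37/10)/(82/15)=-258/41
back: M3=-258/41
back: M2=37/10−4/15·-258/41=441/82
back: M1=-15/8−1/4·441/82=-132/41
M: M0=0, M1=-132/41, M2=441/82, M3=-258/41, M4=0
seg 0: a=-4, c=M0/2=0, d=(M1−M0)/(6·2)=-11/41, b=Δ0−h0·(2M0+M1)/6=85/41
seg 1: a=-2, c=M1/2=-66/41, d=(M2−M1)/(6·2)=235/328, b=Δ1−h1·(2M1+M2)/6=-47/41
seg 2: a=-5, c=M2/2=441/164, d=(M3−M2)/(6·2)=-319/328, b=Δ2−h2·(2M2+M3)/6=83/82
seg 3: a=0, c=M3/2=-129/41, d=(M4−M3)/(6·1)=43/41, b=Δ3−h3·(2M3+M4)/6=4/41
t_q=7/2 → seg 1, τ=3/2; S=-2+-47/41·τ+-66/41·τ²+235/328·τ³=-12919/2624

  seg 0: a=-4 b=85/41 c=0 d=-11/41
  seg 1: a=-2 b=-47/41 c=-66/41 d=235/328
  seg 2: a=-5 b=83/82 c=441/164 d=-319/328
  seg 3: a=0 b=4/41 c=-129/41 d=43/41
S(7/2) = -12919/2624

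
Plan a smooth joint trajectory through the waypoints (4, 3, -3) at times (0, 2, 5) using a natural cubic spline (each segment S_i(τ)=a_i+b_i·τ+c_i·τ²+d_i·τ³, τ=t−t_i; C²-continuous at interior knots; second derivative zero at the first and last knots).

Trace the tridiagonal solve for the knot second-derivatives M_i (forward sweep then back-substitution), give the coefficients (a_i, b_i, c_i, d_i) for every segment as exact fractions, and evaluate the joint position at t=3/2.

Δ: Δ0=-1/2, Δ1=-2
row 1: diag=10, rhs=-9; c'=3/10, d'=-9/10
back: M1=-9/10
M: M0=0, M1=-9/10, M2=0
seg 0: a=4, c=M0/2=0, d=(M1−M0)/(6·2)=-3/40, b=Δ0−h0·(2M0+M1)/6=-1/5
seg 1: a=3, c=M1/2=-9/20, d=(M2−M1)/(6·3)=1/20, b=Δ1−h1·(2M1+M2)/6=-11/10
t_q=3/2 → seg 0, τ=3/2; S=4+-1/5·τ+0·τ²+-3/40·τ³=1103/320

  seg 0: a=4 b=-1/5 c=0 d=-3/40
  seg 1: a=3 b=-11/10 c=-9/20 d=1/20
S(3/2) = 1103/320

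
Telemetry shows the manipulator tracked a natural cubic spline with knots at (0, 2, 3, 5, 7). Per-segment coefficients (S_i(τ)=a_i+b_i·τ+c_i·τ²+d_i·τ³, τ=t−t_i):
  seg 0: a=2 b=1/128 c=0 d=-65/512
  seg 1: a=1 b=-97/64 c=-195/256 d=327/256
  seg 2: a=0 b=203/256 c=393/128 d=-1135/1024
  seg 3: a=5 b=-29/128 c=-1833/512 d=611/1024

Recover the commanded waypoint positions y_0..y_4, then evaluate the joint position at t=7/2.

y_0 = S_0(0) = a_0 = 2
y_1 = S_1(0) = a_1 = 1
y_2 = S_2(0) = a_2 = 0
y_3 = S_3(0) = a_3 = 5
y_4 = S_3(2) = -5
t_q=7/2 is in segment 2 (τ=1/2); S_2(τ)=8401/8192

y_0=2 y_1=1 y_2=0 y_3=5 y_4=-5
S(7/2) = 8401/8192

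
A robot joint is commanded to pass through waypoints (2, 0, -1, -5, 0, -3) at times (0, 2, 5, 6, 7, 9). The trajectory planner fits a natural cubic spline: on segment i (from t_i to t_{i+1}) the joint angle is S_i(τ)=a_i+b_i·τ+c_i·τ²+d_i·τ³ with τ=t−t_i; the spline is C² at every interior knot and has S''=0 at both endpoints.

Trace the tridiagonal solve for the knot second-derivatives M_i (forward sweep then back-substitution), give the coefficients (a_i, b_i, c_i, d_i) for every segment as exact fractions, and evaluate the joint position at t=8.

Δ: Δ0=-1, Δ1=-1/3, Δ2=-4, Δ3=5, Δ4=-3/2
row 1: diag=10, rhs=4; c'=3/10, d'=2/5
row 2: denom=8−3·3/10=71/10; d'=(-22−3·2/5)/(71/10)=-232/71
row 3: denom=4−1·10/71=274/71; d'=(54−1·-232/71)/(274/71)=2033/137
row 4: denom=6−1·71/274=1573/274; d'=(-39−1·2033/137)/(1573/274)=-14752/1573
back: M4=-14752/1573
back: M3=2033/137−71/274·-14752/1573=27165/1573
back: M2=-232/71−10/71·27165/1573=-8966/1573
back: M1=2/5−3/10·-8966/1573=3319/1573
M: M0=0, M1=3319/1573, M2=-8966/1573, M3=27165/1573, M4=-14752/1573, M5=0
seg 0: a=2, c=M0/2=0, d=(M1−M0)/(6·2)=3319/18876, b=Δ0−h0·(2M0+M1)/6=-8038/4719
seg 1: a=0, c=M1/2=3319/3146, d=(M2−M1)/(6·3)=-105/242, b=Δ1−h1·(2M1+M2)/6=1919/4719
seg 2: a=-1, c=M2/2=-4483/1573, d=(M3−M2)/(6·1)=36131/9438, b=Δ2−h2·(2M2+M3)/6=-46985/9438
seg 3: a=-5, c=M3/2=27165/3146, d=(M4−M3)/(6·1)=-41917/9438, b=Δ3−h3·(2M3+M4)/6=346/429
seg 4: a=0, c=M4/2=-7376/1573, d=(M5−M4)/(6·2)=3688/4719, b=Δ4−h4·(2M4+M5)/6=44851/9438
t_q=8 → seg 4, τ=1; S=0+44851/9438·τ+-7376/1573·τ²+3688/4719·τ³=2657/3146

  seg 0: a=2 b=-8038/4719 c=0 d=3319/18876
  seg 1: a=0 b=1919/4719 c=3319/3146 d=-105/242
  seg 2: a=-1 b=-46985/9438 c=-4483/1573 d=36131/9438
  seg 3: a=-5 b=346/429 c=27165/3146 d=-41917/9438
  seg 4: a=0 b=44851/9438 c=-7376/1573 d=3688/4719
S(8) = 2657/3146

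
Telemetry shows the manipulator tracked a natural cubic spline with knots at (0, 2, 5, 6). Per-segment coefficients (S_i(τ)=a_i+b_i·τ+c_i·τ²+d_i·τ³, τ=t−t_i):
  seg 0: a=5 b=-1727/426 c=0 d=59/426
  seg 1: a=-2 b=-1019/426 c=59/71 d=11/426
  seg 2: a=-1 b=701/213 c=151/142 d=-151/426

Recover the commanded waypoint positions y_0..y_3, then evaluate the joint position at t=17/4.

y_0 = S_0(0) = a_0 = 5
y_1 = S_1(0) = a_1 = -2
y_2 = S_2(0) = a_2 = -1
y_3 = S_2(1) = 3
t_q=17/4 is in segment 1 (τ=9/4); S_1(τ)=-26183/9088

y_0=5 y_1=-2 y_2=-1 y_3=3
S(17/4) = -26183/9088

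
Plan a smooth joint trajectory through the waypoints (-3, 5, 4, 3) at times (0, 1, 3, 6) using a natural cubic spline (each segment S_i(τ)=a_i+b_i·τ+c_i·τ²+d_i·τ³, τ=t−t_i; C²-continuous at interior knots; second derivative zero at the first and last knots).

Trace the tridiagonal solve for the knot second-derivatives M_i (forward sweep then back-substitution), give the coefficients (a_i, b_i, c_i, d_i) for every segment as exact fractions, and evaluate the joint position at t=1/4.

  seg 0: a=-3 b=200/21 c=0 d=-32/21
  seg 1: a=5 b=104/21 c=-32/7 d=155/168
  seg 2: a=4 b=-95/42 c=27/28 d=-3/28
S(1/4) = -9/14

Δ: Δ0=8, Δ1=-1/2, Δ2=-1/3
row 1: diag=6, rhs=-51; c'=1/3, d'=-17/2
row 2: denom=10−2·1/3=28/3; d'=(1−2·-17/2)/(28/3)=27/14
back: M2=27/14
back: M1=-17/2−1/3·27/14=-64/7
M: M0=0, M1=-64/7, M2=27/14, M3=0
seg 0: a=-3, c=M0/2=0, d=(M1−M0)/(6·1)=-32/21, b=Δ0−h0·(2M0+M1)/6=200/21
seg 1: a=5, c=M1/2=-32/7, d=(M2−M1)/(6·2)=155/168, b=Δ1−h1·(2M1+M2)/6=104/21
seg 2: a=4, c=M2/2=27/28, d=(M3−M2)/(6·3)=-3/28, b=Δ2−h2·(2M2+M3)/6=-95/42
t_q=1/4 → seg 0, τ=1/4; S=-3+200/21·τ+0·τ²+-32/21·τ³=-9/14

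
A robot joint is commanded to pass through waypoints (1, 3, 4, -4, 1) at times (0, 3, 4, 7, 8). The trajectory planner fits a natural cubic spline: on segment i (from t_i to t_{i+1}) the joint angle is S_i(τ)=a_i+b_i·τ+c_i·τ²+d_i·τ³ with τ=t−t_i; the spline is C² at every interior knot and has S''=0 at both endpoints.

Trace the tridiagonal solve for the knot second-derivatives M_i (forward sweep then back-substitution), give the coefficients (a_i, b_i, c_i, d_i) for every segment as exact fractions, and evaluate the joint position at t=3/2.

Δ: Δ0=2/3, Δ1=1, Δ2=-8/3, Δ3=5
row 1: diag=8, rhs=2; c'=1/8, d'=1/4
row 2: denom=8−1·1/8=63/8; d'=(-22−1·1/4)/(63/8)=-178/63
row 3: denom=8−3·8/21=48/7; d'=(46−3·-178/63)/(48/7)=143/18
back: M3=143/18
back: M2=-178/63−8/21·143/18=-158/27
back: M1=1/4−1/8·-158/27=53/54
M: M0=0, M1=53/54, M2=-158/27, M3=143/18, M4=0
seg 0: a=1, c=M0/2=0, d=(M1−M0)/(6·3)=53/972, b=Δ0−h0·(2M0+M1)/6=19/108
seg 1: a=3, c=M1/2=53/108, d=(M2−M1)/(6·1)=-41/36, b=Δ1−h1·(2M1+M2)/6=89/54
seg 2: a=4, c=M2/2=-79/27, d=(M3−M2)/(6·3)=745/972, b=Δ2−h2·(2M2+M3)/6=-85/108
seg 3: a=-4, c=M3/2=143/36, d=(M4−M3)/(6·1)=-143/108, b=Δ3−h3·(2M3+M4)/6=127/54
t_q=3/2 → seg 0, τ=3/2; S=1+19/108·τ+0·τ²+53/972·τ³=139/96

  seg 0: a=1 b=19/108 c=0 d=53/972
  seg 1: a=3 b=89/54 c=53/108 d=-41/36
  seg 2: a=4 b=-85/108 c=-79/27 d=745/972
  seg 3: a=-4 b=127/54 c=143/36 d=-143/108
S(3/2) = 139/96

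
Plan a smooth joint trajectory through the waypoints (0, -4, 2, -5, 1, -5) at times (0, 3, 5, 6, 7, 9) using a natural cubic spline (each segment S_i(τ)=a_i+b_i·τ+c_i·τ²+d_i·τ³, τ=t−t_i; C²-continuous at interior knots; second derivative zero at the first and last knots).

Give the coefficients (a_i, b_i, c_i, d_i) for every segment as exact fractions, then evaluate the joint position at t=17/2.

Δ: Δ0=-4/3, Δ1=3, Δ2=-7, Δ3=6, Δ4=-3
row 1: diag=10, rhs=26; c'=1/5, d'=13/5
row 2: denom=6−2·1/5=28/5; d'=(-60−2·13/5)/(28/5)=-163/14
row 3: denom=4−1·5/28=107/28; d'=(78−1·-163/14)/(107/28)=2510/107
row 4: denom=6−1·28/107=614/107; d'=(-54−1·2510/107)/(614/107)=-4144/307
back: M4=-4144/307
back: M3=2510/107−28/107·-4144/307=8286/307
back: M2=-163/14−5/28·8286/307=-5054/307
back: M1=13/5−1/5·-5054/307=1809/307
M: M0=0, M1=1809/307, M2=-5054/307, M3=8286/307, M4=-4144/307, M5=0
seg 0: a=0, c=M0/2=0, d=(M1−M0)/(6·3)=201/614, b=Δ0−h0·(2M0+M1)/6=-7883/1842
seg 1: a=-4, c=M1/2=1809/614, d=(M2−M1)/(6·2)=-6863/3684, b=Δ1−h1·(2M1+M2)/6=4199/921
seg 2: a=2, c=M2/2=-2527/307, d=(M3−M2)/(6·1)=6670/921, b=Δ2−h2·(2M2+M3)/6=-5536/921
seg 3: a=-5, c=M3/2=4143/307, d=(M4−M3)/(6·1)=-6215/921, b=Δ3−h3·(2M3+M4)/6=-688/921
seg 4: a=1, c=M4/2=-2072/307, d=(M5−M4)/(6·2)=1036/921, b=Δ4−h4·(2M4+M5)/6=5525/921
t_q=17/2 → seg 4, τ=3/2; S=1+5525/921·τ+-2072/307·τ²+1036/921·τ³=-427/307

  seg 0: a=0 b=-7883/1842 c=0 d=201/614
  seg 1: a=-4 b=4199/921 c=1809/614 d=-6863/3684
  seg 2: a=2 b=-5536/921 c=-2527/307 d=6670/921
  seg 3: a=-5 b=-688/921 c=4143/307 d=-6215/921
  seg 4: a=1 b=5525/921 c=-2072/307 d=1036/921
S(17/2) = -427/307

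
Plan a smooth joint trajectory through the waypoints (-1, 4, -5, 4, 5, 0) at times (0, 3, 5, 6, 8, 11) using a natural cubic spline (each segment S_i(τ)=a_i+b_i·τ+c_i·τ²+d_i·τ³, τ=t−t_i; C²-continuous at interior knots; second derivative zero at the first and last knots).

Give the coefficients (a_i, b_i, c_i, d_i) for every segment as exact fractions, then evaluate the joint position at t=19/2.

  seg 0: a=-1 b=16111/3036 c=0 d=-11051/27324
  seg 1: a=4 b=-8521/1518 c=-11051/3036 d=4247/2024
  seg 2: a=-5 b=3800/759 c=6793/759 d=-114/23
  seg 3: a=4 b=6100/759 c=-4493/759 d=2177/2024
  seg 4: a=5 b=-4151/1518 c=1621/3036 d=-1621/27324
S(19/2) = 15377/8096

Δ: Δ0=5/3, Δ1=-9/2, Δ2=9, Δ3=1/2, Δ4=-5/3
row 1: diag=10, rhs=-37; c'=1/5, d'=-37/10
row 2: denom=6−2·1/5=28/5; d'=(81−2·-37/10)/(28/5)=221/14
row 3: denom=6−1·5/28=163/28; d'=(-51−1·221/14)/(163/28)=-1870/163
row 4: denom=10−2·56/163=1518/163; d'=(-13−2·-1870/163)/(1518/163)=1621/1518
back: M4=1621/1518
back: M3=-1870/163−56/163·1621/1518=-8986/759
back: M2=221/14−5/28·-8986/759=13586/759
back: M1=-37/10−1/5·13586/759=-11051/1518
M: M0=0, M1=-11051/1518, M2=13586/759, M3=-8986/759, M4=1621/1518, M5=0
seg 0: a=-1, c=M0/2=0, d=(M1−M0)/(6·3)=-11051/27324, b=Δ0−h0·(2M0+M1)/6=16111/3036
seg 1: a=4, c=M1/2=-11051/3036, d=(M2−M1)/(6·2)=4247/2024, b=Δ1−h1·(2M1+M2)/6=-8521/1518
seg 2: a=-5, c=M2/2=6793/759, d=(M3−M2)/(6·1)=-114/23, b=Δ2−h2·(2M2+M3)/6=3800/759
seg 3: a=4, c=M3/2=-4493/759, d=(M4−M3)/(6·2)=2177/2024, b=Δ3−h3·(2M3+M4)/6=6100/759
seg 4: a=5, c=M4/2=1621/3036, d=(M5−M4)/(6·3)=-1621/27324, b=Δ4−h4·(2M4+M5)/6=-4151/1518
t_q=19/2 → seg 4, τ=3/2; S=5+-4151/1518·τ+1621/3036·τ²+-1621/27324·τ³=15377/8096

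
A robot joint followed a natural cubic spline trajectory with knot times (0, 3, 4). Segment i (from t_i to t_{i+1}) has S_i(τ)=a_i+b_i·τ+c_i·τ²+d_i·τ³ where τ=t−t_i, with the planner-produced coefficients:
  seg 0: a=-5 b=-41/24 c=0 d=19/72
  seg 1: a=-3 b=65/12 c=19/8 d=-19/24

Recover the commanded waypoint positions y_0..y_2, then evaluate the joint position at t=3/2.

y_0=-5 y_1=-3 y_2=4
S(3/2) = -427/64

y_0 = S_0(0) = a_0 = -5
y_1 = S_1(0) = a_1 = -3
y_2 = S_1(1) = 4
t_q=3/2 is in segment 0 (τ=3/2); S_0(τ)=-427/64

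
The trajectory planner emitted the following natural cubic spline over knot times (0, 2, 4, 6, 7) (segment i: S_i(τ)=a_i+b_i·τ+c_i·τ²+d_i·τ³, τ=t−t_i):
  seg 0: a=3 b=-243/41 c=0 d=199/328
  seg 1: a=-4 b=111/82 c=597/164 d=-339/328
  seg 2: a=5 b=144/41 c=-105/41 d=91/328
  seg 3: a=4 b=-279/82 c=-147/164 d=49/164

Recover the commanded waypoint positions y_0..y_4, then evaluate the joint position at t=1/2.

y_0=3 y_1=-4 y_2=5 y_3=4 y_4=0
S(1/2) = 295/2624

y_0 = S_0(0) = a_0 = 3
y_1 = S_1(0) = a_1 = -4
y_2 = S_2(0) = a_2 = 5
y_3 = S_3(0) = a_3 = 4
y_4 = S_3(1) = 0
t_q=1/2 is in segment 0 (τ=1/2); S_0(τ)=295/2624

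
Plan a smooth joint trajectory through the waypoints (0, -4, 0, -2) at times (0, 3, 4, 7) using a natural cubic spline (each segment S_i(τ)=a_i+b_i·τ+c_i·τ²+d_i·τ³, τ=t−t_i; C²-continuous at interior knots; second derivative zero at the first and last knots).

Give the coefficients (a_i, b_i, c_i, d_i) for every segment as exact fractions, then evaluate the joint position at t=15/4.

Δ: Δ0=-4/3, Δ1=4, Δ2=-2/3
row 1: diag=8, rhs=32; c'=1/8, d'=4
row 2: denom=8−1·1/8=63/8; d'=(-28−1·4)/(63/8)=-256/63
back: M2=-256/63
back: M1=4−1/8·-256/63=284/63
M: M0=0, M1=284/63, M2=-256/63, M3=0
seg 0: a=0, c=M0/2=0, d=(M1−M0)/(6·3)=142/567, b=Δ0−h0·(2M0+M1)/6=-226/63
seg 1: a=-4, c=M1/2=142/63, d=(M2−M1)/(6·1)=-10/7, b=Δ1−h1·(2M1+M2)/6=200/63
seg 2: a=0, c=M2/2=-128/63, d=(M3−M2)/(6·3)=128/567, b=Δ2−h2·(2M2+M3)/6=214/63
t_q=15/4 → seg 1, τ=3/4; S=-4+200/63·τ+142/63·τ²+-10/7·τ³=-641/672

  seg 0: a=0 b=-226/63 c=0 d=142/567
  seg 1: a=-4 b=200/63 c=142/63 d=-10/7
  seg 2: a=0 b=214/63 c=-128/63 d=128/567
S(15/4) = -641/672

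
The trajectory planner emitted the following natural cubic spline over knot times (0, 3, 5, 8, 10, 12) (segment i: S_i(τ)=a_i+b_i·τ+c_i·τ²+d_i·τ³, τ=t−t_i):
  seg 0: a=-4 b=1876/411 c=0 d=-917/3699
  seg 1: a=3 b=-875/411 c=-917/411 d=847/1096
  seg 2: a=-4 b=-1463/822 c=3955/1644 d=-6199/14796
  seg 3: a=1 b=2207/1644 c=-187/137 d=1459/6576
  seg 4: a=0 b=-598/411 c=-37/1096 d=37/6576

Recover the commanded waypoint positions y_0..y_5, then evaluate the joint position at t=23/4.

y_0=-4 y_1=3 y_2=-4 y_3=1 y_4=0 y_5=-3
S(23/4) = -145843/35072

y_0 = S_0(0) = a_0 = -4
y_1 = S_1(0) = a_1 = 3
y_2 = S_2(0) = a_2 = -4
y_3 = S_3(0) = a_3 = 1
y_4 = S_4(0) = a_4 = 0
y_5 = S_4(2) = -3
t_q=23/4 is in segment 2 (τ=3/4); S_2(τ)=-145843/35072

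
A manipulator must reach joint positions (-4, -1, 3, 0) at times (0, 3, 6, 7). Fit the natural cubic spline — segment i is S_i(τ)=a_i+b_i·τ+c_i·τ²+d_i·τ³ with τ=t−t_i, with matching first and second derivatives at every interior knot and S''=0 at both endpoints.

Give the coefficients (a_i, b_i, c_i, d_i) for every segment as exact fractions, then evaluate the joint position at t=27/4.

  seg 0: a=-4 b=40/87 c=0 d=47/783
  seg 1: a=-1 b=181/87 c=47/87 d=-206/783
  seg 2: a=3 b=-155/87 c=-53/29 d=53/87
S(27/4) = 1657/1856

Δ: Δ0=1, Δ1=4/3, Δ2=-3
row 1: diag=12, rhs=2; c'=1/4, d'=1/6
row 2: denom=8−3·1/4=29/4; d'=(-26−3·1/6)/(29/4)=-106/29
back: M2=-106/29
back: M1=1/6−1/4·-106/29=94/87
M: M0=0, M1=94/87, M2=-106/29, M3=0
seg 0: a=-4, c=M0/2=0, d=(M1−M0)/(6·3)=47/783, b=Δ0−h0·(2M0+M1)/6=40/87
seg 1: a=-1, c=M1/2=47/87, d=(M2−M1)/(6·3)=-206/783, b=Δ1−h1·(2M1+M2)/6=181/87
seg 2: a=3, c=M2/2=-53/29, d=(M3−M2)/(6·1)=53/87, b=Δ2−h2·(2M2+M3)/6=-155/87
t_q=27/4 → seg 2, τ=3/4; S=3+-155/87·τ+-53/29·τ²+53/87·τ³=1657/1856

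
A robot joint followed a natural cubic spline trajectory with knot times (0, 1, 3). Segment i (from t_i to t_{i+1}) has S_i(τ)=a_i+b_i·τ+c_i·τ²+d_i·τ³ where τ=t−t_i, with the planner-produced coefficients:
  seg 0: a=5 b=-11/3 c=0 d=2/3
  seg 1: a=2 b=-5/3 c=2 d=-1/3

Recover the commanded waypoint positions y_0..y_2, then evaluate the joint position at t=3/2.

y_0=5 y_1=2 y_2=4
S(3/2) = 13/8

y_0 = S_0(0) = a_0 = 5
y_1 = S_1(0) = a_1 = 2
y_2 = S_1(2) = 4
t_q=3/2 is in segment 1 (τ=1/2); S_1(τ)=13/8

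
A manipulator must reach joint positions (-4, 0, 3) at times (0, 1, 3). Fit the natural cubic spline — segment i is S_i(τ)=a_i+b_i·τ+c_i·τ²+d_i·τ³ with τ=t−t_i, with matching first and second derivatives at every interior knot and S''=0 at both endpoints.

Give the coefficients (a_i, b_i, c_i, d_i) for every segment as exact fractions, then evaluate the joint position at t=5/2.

Δ: Δ0=4, Δ1=3/2
row 1: diag=6, rhs=-15; c'=1/3, d'=-5/2
back: M1=-5/2
M: M0=0, M1=-5/2, M2=0
seg 0: a=-4, c=M0/2=0, d=(M1−M0)/(6·1)=-5/12, b=Δ0−h0·(2M0+M1)/6=53/12
seg 1: a=0, c=M1/2=-5/4, d=(M2−M1)/(6·2)=5/24, b=Δ1−h1·(2M1+M2)/6=19/6
t_q=5/2 → seg 1, τ=3/2; S=0+19/6·τ+-5/4·τ²+5/24·τ³=169/64

  seg 0: a=-4 b=53/12 c=0 d=-5/12
  seg 1: a=0 b=19/6 c=-5/4 d=5/24
S(5/2) = 169/64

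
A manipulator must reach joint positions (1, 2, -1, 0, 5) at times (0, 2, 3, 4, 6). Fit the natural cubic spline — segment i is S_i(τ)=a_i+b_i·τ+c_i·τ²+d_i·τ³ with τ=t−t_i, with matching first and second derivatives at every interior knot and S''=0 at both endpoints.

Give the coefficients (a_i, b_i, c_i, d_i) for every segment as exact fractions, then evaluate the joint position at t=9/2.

Δ: Δ0=1/2, Δ1=-3, Δ2=1, Δ3=5/2
row 1: diag=6, rhs=-21; c'=1/6, d'=-7/2
row 2: denom=4−1·1/6=23/6; d'=(24−1·-7/2)/(23/6)=165/23
row 3: denom=6−1·6/23=132/23; d'=(9−1·165/23)/(132/23)=7/22
back: M3=7/22
back: M2=165/23−6/23·7/22=78/11
back: M1=-7/2−1/6·78/11=-103/22
M: M0=0, M1=-103/22, M2=78/11, M3=7/22, M4=0
seg 0: a=1, c=M0/2=0, d=(M1−M0)/(6·2)=-103/264, b=Δ0−h0·(2M0+M1)/6=68/33
seg 1: a=2, c=M1/2=-103/44, d=(M2−M1)/(6·1)=259/132, b=Δ1−h1·(2M1+M2)/6=-173/66
seg 2: a=-1, c=M2/2=39/11, d=(M3−M2)/(6·1)=-149/132, b=Δ2−h2·(2M2+M3)/6=-17/12
seg 3: a=0, c=M3/2=7/44, d=(M4−M3)/(6·2)=-7/264, b=Δ3−h3·(2M3+M4)/6=151/66
t_q=9/2 → seg 3, τ=1/2; S=0+151/66·τ+7/44·τ²+-7/264·τ³=831/704

  seg 0: a=1 b=68/33 c=0 d=-103/264
  seg 1: a=2 b=-173/66 c=-103/44 d=259/132
  seg 2: a=-1 b=-17/12 c=39/11 d=-149/132
  seg 3: a=0 b=151/66 c=7/44 d=-7/264
S(9/2) = 831/704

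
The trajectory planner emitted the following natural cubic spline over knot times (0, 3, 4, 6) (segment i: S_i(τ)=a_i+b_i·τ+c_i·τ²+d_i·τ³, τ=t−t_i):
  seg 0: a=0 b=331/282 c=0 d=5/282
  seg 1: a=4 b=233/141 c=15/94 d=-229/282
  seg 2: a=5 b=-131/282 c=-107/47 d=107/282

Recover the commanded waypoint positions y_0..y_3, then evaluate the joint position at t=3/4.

y_0 = S_0(0) = a_0 = 0
y_1 = S_1(0) = a_1 = 4
y_2 = S_2(0) = a_2 = 5
y_3 = S_2(2) = -2
t_q=3/4 is in segment 0 (τ=3/4); S_0(τ)=5341/6016

y_0=0 y_1=4 y_2=5 y_3=-2
S(3/4) = 5341/6016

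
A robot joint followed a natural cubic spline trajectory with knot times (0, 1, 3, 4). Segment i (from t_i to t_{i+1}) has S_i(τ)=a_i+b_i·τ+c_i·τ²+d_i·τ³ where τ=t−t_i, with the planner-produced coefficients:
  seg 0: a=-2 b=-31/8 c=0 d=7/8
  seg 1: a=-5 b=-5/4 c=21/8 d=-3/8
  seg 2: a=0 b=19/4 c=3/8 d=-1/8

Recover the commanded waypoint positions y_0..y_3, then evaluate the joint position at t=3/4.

y_0 = S_0(0) = a_0 = -2
y_1 = S_1(0) = a_1 = -5
y_2 = S_2(0) = a_2 = 0
y_3 = S_2(1) = 5
t_q=3/4 is in segment 0 (τ=3/4); S_0(τ)=-2323/512

y_0=-2 y_1=-5 y_2=0 y_3=5
S(3/4) = -2323/512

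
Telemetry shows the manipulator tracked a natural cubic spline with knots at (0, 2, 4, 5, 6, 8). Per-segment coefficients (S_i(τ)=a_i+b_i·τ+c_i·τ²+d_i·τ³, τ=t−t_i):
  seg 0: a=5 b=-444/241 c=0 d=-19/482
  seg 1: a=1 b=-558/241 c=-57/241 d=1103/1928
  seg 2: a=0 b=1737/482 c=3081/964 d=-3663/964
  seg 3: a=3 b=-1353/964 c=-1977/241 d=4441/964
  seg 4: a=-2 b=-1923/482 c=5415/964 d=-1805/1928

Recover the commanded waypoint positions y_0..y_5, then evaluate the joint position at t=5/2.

y_0 = S_0(0) = a_0 = 5
y_1 = S_1(0) = a_1 = 1
y_2 = S_2(0) = a_2 = 0
y_3 = S_3(0) = a_3 = 3
y_4 = S_4(0) = a_4 = -2
y_5 = S_4(2) = 5
t_q=5/2 is in segment 1 (τ=1/2); S_1(τ)=-2241/15424

y_0=5 y_1=1 y_2=0 y_3=3 y_4=-2 y_5=5
S(5/2) = -2241/15424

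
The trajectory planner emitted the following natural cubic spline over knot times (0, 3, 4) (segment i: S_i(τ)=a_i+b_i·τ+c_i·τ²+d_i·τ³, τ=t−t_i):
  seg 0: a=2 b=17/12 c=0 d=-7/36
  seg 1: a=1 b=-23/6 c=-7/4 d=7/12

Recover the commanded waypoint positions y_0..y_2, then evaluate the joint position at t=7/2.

y_0 = S_0(0) = a_0 = 2
y_1 = S_1(0) = a_1 = 1
y_2 = S_1(1) = -4
t_q=7/2 is in segment 1 (τ=1/2); S_1(τ)=-41/32

y_0=2 y_1=1 y_2=-4
S(7/2) = -41/32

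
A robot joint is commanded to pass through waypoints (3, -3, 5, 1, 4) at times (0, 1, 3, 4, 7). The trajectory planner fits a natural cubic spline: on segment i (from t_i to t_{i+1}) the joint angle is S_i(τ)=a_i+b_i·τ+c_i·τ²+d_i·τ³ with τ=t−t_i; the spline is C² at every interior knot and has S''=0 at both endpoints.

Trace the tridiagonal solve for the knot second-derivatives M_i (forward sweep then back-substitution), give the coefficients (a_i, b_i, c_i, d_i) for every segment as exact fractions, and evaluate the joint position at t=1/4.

Δ: Δ0=-6, Δ1=4, Δ2=-4, Δ3=1
row 1: diag=6, rhs=60; c'=1/3, d'=10
row 2: denom=6−2·1/3=16/3; d'=(-48−2·10)/(16/3)=-51/4
row 3: denom=8−1·3/16=125/16; d'=(30−1·-51/4)/(125/16)=684/125
back: M3=684/125
back: M2=-51/4−3/16·684/125=-1722/125
back: M1=10−1/3·-1722/125=1824/125
M: M0=0, M1=1824/125, M2=-1722/125, M3=684/125, M4=0
seg 0: a=3, c=M0/2=0, d=(M1−M0)/(6·1)=304/125, b=Δ0−h0·(2M0+M1)/6=-1054/125
seg 1: a=-3, c=M1/2=912/125, d=(M2−M1)/(6·2)=-591/250, b=Δ1−h1·(2M1+M2)/6=-142/125
seg 2: a=5, c=M2/2=-861/125, d=(M3−M2)/(6·1)=401/125, b=Δ2−h2·(2M2+M3)/6=-8/25
seg 3: a=1, c=M3/2=342/125, d=(M4−M3)/(6·3)=-38/125, b=Δ3−h3·(2M3+M4)/6=-559/125
t_q=1/4 → seg 0, τ=1/4; S=3+-1054/125·τ+0·τ²+304/125·τ³=93/100

  seg 0: a=3 b=-1054/125 c=0 d=304/125
  seg 1: a=-3 b=-142/125 c=912/125 d=-591/250
  seg 2: a=5 b=-8/25 c=-861/125 d=401/125
  seg 3: a=1 b=-559/125 c=342/125 d=-38/125
S(1/4) = 93/100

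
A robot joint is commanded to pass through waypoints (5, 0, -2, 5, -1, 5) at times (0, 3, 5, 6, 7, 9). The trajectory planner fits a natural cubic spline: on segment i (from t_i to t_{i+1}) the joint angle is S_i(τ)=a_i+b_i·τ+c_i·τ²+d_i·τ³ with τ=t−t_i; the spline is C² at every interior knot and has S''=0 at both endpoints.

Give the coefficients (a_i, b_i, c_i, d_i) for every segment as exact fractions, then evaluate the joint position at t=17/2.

  seg 0: a=5 b=-1027/1842 c=0 d=-227/1842
  seg 1: a=0 b=-3578/921 c=-681/614 d=1175/921
  seg 2: a=-2 b=6436/921 c=4019/614 d=-12035/1842
  seg 3: a=5 b=881/1842 c=-4008/307 d=12115/1842
  seg 4: a=-1 b=-5435/921 c=4099/614 d=-4099/3684
S(17/2) = 13889/9824

Δ: Δ0=-5/3, Δ1=-1, Δ2=7, Δ3=-6, Δ4=3
row 1: diag=10, rhs=4; c'=1/5, d'=2/5
row 2: denom=6−2·1/5=28/5; d'=(48−2·2/5)/(28/5)=59/7
row 3: denom=4−1·5/28=107/28; d'=(-78−1·59/7)/(107/28)=-2420/107
row 4: denom=6−1·28/107=614/107; d'=(54−1·-2420/107)/(614/107)=4099/307
back: M4=4099/307
back: M3=-2420/107−28/107·4099/307=-8016/307
back: M2=59/7−5/28·-8016/307=4019/307
back: M1=2/5−1/5·4019/307=-681/307
M: M0=0, M1=-681/307, M2=4019/307, M3=-8016/307, M4=4099/307, M5=0
seg 0: a=5, c=M0/2=0, d=(M1−M0)/(6·3)=-227/1842, b=Δ0−h0·(2M0+M1)/6=-1027/1842
seg 1: a=0, c=M1/2=-681/614, d=(M2−M1)/(6·2)=1175/921, b=Δ1−h1·(2M1+M2)/6=-3578/921
seg 2: a=-2, c=M2/2=4019/614, d=(M3−M2)/(6·1)=-12035/1842, b=Δ2−h2·(2M2+M3)/6=6436/921
seg 3: a=5, c=M3/2=-4008/307, d=(M4−M3)/(6·1)=12115/1842, b=Δ3−h3·(2M3+M4)/6=881/1842
seg 4: a=-1, c=M4/2=4099/614, d=(M5−M4)/(6·2)=-4099/3684, b=Δ4−h4·(2M4+M5)/6=-5435/921
t_q=17/2 → seg 4, τ=3/2; S=-1+-5435/921·τ+4099/614·τ²+-4099/3684·τ³=13889/9824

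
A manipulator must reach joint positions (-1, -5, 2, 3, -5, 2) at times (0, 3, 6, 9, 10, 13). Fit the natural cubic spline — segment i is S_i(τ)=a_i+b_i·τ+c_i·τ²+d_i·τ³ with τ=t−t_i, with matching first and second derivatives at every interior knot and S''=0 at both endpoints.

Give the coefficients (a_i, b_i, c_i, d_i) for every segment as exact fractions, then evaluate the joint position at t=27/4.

Δ: Δ0=-4/3, Δ1=7/3, Δ2=1/3, Δ3=-8, Δ4=7/3
row 1: diag=12, rhs=22; c'=1/4, d'=11/6
row 2: denom=12−3·1/4=45/4; d'=(-12−3·11/6)/(45/4)=-14/9
row 3: denom=8−3·4/15=36/5; d'=(-50−3·-14/9)/(36/5)=-170/27
row 4: denom=8−1·5/36=283/36; d'=(62−1·-170/27)/(283/36)=7376/849
back: M4=7376/849
back: M3=-170/27−5/36·7376/849=-6370/849
back: M2=-14/9−4/15·-6370/849=126/283
back: M1=11/6−1/4·126/283=1462/849
M: M0=0, M1=1462/849, M2=126/283, M3=-6370/849, M4=7376/849, M5=0
seg 0: a=-1, c=M0/2=0, d=(M1−M0)/(6·3)=731/7641, b=Δ0−h0·(2M0+M1)/6=-621/283
seg 1: a=-5, c=M1/2=731/849, d=(M2−M1)/(6·3)=-542/7641, b=Δ1−h1·(2M1+M2)/6=110/283
seg 2: a=2, c=M2/2=63/283, d=(M3−M2)/(6·3)=-3374/7641, b=Δ2−h2·(2M2+M3)/6=1030/283
seg 3: a=3, c=M3/2=-3185/849, d=(M4−M3)/(6·1)=2291/849, b=Δ3−h3·(2M3+M4)/6=-1966/283
seg 4: a=-5, c=M4/2=3688/849, d=(M5−M4)/(6·3)=-3688/7641, b=Δ4−h4·(2M4+M5)/6=-5395/849
t_q=27/4 → seg 2, τ=3/4; S=2+1030/283·τ+63/283·τ²+-3374/7641·τ³=42279/9056

  seg 0: a=-1 b=-621/283 c=0 d=731/7641
  seg 1: a=-5 b=110/283 c=731/849 d=-542/7641
  seg 2: a=2 b=1030/283 c=63/283 d=-3374/7641
  seg 3: a=3 b=-1966/283 c=-3185/849 d=2291/849
  seg 4: a=-5 b=-5395/849 c=3688/849 d=-3688/7641
S(27/4) = 42279/9056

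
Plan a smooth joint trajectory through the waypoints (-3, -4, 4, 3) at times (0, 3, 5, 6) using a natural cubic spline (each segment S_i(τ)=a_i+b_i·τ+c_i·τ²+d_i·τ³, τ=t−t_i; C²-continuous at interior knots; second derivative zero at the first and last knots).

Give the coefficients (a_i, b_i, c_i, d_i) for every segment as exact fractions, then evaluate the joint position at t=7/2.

Δ: Δ0=-1/3, Δ1=4, Δ2=-1
row 1: diag=10, rhs=26; c'=1/5, d'=13/5
row 2: denom=6−2·1/5=28/5; d'=(-30−2·13/5)/(28/5)=-44/7
back: M2=-44/7
back: M1=13/5−1/5·-44/7=27/7
M: M0=0, M1=27/7, M2=-44/7, M3=0
seg 0: a=-3, c=M0/2=0, d=(M1−M0)/(6·3)=3/14, b=Δ0−h0·(2M0+M1)/6=-95/42
seg 1: a=-4, c=M1/2=27/14, d=(M2−M1)/(6·2)=-71/84, b=Δ1−h1·(2M1+M2)/6=74/21
seg 2: a=4, c=M2/2=-22/7, d=(M3−M2)/(6·1)=22/21, b=Δ2−h2·(2M2+M3)/6=23/21
t_q=7/2 → seg 1, τ=1/2; S=-4+74/21·τ+27/14·τ²+-71/84·τ³=-417/224

  seg 0: a=-3 b=-95/42 c=0 d=3/14
  seg 1: a=-4 b=74/21 c=27/14 d=-71/84
  seg 2: a=4 b=23/21 c=-22/7 d=22/21
S(7/2) = -417/224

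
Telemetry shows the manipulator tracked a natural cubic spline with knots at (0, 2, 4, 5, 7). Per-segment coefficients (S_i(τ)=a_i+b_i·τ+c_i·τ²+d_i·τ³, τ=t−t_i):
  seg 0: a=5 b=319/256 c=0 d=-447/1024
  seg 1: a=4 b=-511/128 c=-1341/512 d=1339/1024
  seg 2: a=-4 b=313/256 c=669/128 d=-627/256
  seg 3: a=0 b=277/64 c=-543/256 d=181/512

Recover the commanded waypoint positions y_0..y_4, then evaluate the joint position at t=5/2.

y_0=5 y_1=4 y_2=-4 y_3=0 y_4=3
S(5/2) = 12391/8192

y_0 = S_0(0) = a_0 = 5
y_1 = S_1(0) = a_1 = 4
y_2 = S_2(0) = a_2 = -4
y_3 = S_3(0) = a_3 = 0
y_4 = S_3(2) = 3
t_q=5/2 is in segment 1 (τ=1/2); S_1(τ)=12391/8192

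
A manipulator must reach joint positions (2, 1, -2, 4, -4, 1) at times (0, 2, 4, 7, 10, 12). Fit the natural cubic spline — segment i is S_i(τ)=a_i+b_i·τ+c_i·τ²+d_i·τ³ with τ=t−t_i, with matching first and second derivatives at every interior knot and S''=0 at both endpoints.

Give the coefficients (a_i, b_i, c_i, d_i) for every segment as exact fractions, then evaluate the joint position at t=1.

  seg 0: a=2 b=241/3858 c=0 d=-1085/7716
  seg 1: a=1 b=-6269/3858 c=-1085/1286 d=874/1929
  seg 2: a=-2 b=1687/3858 c=2411/1286 d=-7835/17361
  seg 3: a=4 b=-1925/3858 c=-8437/3858 d=8474/17361
  seg 4: a=-4 b=-1703/3858 c=2837/1286 d=-2837/7716
S(1) = 4943/2572

Δ: Δ0=-1/2, Δ1=-3/2, Δ2=2, Δ3=-8/3, Δ4=5/2
row 1: diag=8, rhs=-6; c'=1/4, d'=-3/4
row 2: denom=10−2·1/4=19/2; d'=(21−2·-3/4)/(19/2)=45/19
row 3: denom=12−3·6/19=210/19; d'=(-28−3·45/19)/(210/19)=-667/210
row 4: denom=10−3·19/70=643/70; d'=(31−3·-667/210)/(643/70)=2837/643
back: M4=2837/643
back: M3=-667/210−19/70·2837/643=-8437/1929
back: M2=45/19−6/19·-8437/1929=2411/643
back: M1=-3/4−1/4·2411/643=-1085/643
M: M0=0, M1=-1085/643, M2=2411/643, M3=-8437/1929, M4=2837/643, M5=0
seg 0: a=2, c=M0/2=0, d=(M1−M0)/(6·2)=-1085/7716, b=Δ0−h0·(2M0+M1)/6=241/3858
seg 1: a=1, c=M1/2=-1085/1286, d=(M2−M1)/(6·2)=874/1929, b=Δ1−h1·(2M1+M2)/6=-6269/3858
seg 2: a=-2, c=M2/2=2411/1286, d=(M3−M2)/(6·3)=-7835/17361, b=Δ2−h2·(2M2+M3)/6=1687/3858
seg 3: a=4, c=M3/2=-8437/3858, d=(M4−M3)/(6·3)=8474/17361, b=Δ3−h3·(2M3+M4)/6=-1925/3858
seg 4: a=-4, c=M4/2=2837/1286, d=(M5−M4)/(6·2)=-2837/7716, b=Δ4−h4·(2M4+M5)/6=-1703/3858
t_q=1 → seg 0, τ=1; S=2+241/3858·τ+0·τ²+-1085/7716·τ³=4943/2572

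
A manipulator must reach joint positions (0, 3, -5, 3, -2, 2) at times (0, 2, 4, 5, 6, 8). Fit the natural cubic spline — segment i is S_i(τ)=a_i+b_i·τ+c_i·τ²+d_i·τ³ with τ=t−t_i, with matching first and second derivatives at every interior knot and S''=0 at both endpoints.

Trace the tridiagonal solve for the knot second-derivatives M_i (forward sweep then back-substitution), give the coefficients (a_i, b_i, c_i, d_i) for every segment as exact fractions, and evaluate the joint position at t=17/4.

  seg 0: a=0 b=2171/482 c=0 d=-181/241
  seg 1: a=3 b=-2173/482 c=-1086/241 d=4589/1928
  seg 2: a=-5 b=1453/241 c=9423/964 d=-7523/964
  seg 3: a=3 b=2089/964 c=-6573/482 d=6237/964
  seg 4: a=-2 b=-1373/241 c=5565/964 d=-1855/1928
S(17/4) = -185319/61696

Δ: Δ0=3/2, Δ1=-4, Δ2=8, Δ3=-5, Δ4=2
row 1: diag=8, rhs=-33; c'=1/4, d'=-33/8
row 2: denom=6−2·1/4=11/2; d'=(72−2·-33/8)/(11/2)=321/22
row 3: denom=4−1·2/11=42/11; d'=(-78−1·321/22)/(42/11)=-97/4
row 4: denom=6−1·11/42=241/42; d'=(42−1·-97/4)/(241/42)=5565/482
back: M4=5565/482
back: M3=-97/4−11/42·5565/482=-6573/241
back: M2=321/22−2/11·-6573/241=9423/482
back: M1=-33/8−1/4·9423/482=-2172/241
M: M0=0, M1=-2172/241, M2=9423/482, M3=-6573/241, M4=5565/482, M5=0
seg 0: a=0, c=M0/2=0, d=(M1−M0)/(6·2)=-181/241, b=Δ0−h0·(2M0+M1)/6=2171/482
seg 1: a=3, c=M1/2=-1086/241, d=(M2−M1)/(6·2)=4589/1928, b=Δ1−h1·(2M1+M2)/6=-2173/482
seg 2: a=-5, c=M2/2=9423/964, d=(M3−M2)/(6·1)=-7523/964, b=Δ2−h2·(2M2+M3)/6=1453/241
seg 3: a=3, c=M3/2=-6573/482, d=(M4−M3)/(6·1)=6237/964, b=Δ3−h3·(2M3+M4)/6=2089/964
seg 4: a=-2, c=M4/2=5565/964, d=(M5−M4)/(6·2)=-1855/1928, b=Δ4−h4·(2M4+M5)/6=-1373/241
t_q=17/4 → seg 2, τ=1/4; S=-5+1453/241·τ+9423/964·τ²+-7523/964·τ³=-185319/61696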